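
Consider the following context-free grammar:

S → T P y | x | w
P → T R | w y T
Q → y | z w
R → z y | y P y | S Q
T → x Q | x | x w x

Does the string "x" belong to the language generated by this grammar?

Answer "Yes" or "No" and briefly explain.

Yes - a valid derivation exists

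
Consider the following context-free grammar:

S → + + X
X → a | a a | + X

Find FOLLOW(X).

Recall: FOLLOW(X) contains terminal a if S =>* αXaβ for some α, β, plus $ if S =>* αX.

We compute FOLLOW(X) using the standard algorithm.
FOLLOW(S) starts with {$}.
FIRST(S) = {+}
FIRST(X) = {+, a}
FOLLOW(S) = {$}
FOLLOW(X) = {$}
Therefore, FOLLOW(X) = {$}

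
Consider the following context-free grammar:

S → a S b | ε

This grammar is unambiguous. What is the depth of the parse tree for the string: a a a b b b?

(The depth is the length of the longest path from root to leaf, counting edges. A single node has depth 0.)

4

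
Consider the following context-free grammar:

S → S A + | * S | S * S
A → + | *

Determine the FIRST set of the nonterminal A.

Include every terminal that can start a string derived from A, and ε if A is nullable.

We compute FIRST(A) using the standard algorithm.
FIRST(A) = {*, +}
FIRST(S) = {*}
Therefore, FIRST(A) = {*, +}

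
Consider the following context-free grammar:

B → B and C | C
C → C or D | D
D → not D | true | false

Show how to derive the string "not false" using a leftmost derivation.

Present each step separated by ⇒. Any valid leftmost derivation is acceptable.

B ⇒ C ⇒ D ⇒ not D ⇒ not false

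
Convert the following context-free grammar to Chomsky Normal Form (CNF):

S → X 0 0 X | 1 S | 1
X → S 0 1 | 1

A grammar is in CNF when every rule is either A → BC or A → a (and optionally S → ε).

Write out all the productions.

T0 → 0; T1 → 1; S → 1; X → 1; S → X X0; X0 → T0 X1; X1 → T0 X; S → T1 S; X → S X2; X2 → T0 T1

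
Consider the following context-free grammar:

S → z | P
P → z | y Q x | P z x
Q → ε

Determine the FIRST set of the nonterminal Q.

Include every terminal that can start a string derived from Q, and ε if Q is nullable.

We compute FIRST(Q) using the standard algorithm.
FIRST(P) = {y, z}
FIRST(Q) = {ε}
FIRST(S) = {y, z}
Therefore, FIRST(Q) = {ε}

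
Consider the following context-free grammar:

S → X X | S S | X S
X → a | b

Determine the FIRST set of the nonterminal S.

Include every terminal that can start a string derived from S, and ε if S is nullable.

We compute FIRST(S) using the standard algorithm.
FIRST(S) = {a, b}
FIRST(X) = {a, b}
Therefore, FIRST(S) = {a, b}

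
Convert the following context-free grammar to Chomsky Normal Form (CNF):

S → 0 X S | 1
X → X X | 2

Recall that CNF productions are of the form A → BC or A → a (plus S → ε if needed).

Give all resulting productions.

T0 → 0; S → 1; X → 2; S → T0 X0; X0 → X S; X → X X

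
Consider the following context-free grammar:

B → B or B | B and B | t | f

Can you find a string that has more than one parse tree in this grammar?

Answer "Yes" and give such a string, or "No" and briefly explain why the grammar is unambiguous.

Yes - the string 't or t or f or t and f' has two distinct parse trees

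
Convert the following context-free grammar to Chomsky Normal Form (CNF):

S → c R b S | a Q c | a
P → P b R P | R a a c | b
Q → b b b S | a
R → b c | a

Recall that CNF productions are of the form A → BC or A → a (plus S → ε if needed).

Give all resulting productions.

TC → c; TB → b; TA → a; S → a; P → b; Q → a; R → a; S → TC X0; X0 → R X1; X1 → TB S; S → TA X2; X2 → Q TC; P → P X3; X3 → TB X4; X4 → R P; P → R X5; X5 → TA X6; X6 → TA TC; Q → TB X7; X7 → TB X8; X8 → TB S; R → TB TC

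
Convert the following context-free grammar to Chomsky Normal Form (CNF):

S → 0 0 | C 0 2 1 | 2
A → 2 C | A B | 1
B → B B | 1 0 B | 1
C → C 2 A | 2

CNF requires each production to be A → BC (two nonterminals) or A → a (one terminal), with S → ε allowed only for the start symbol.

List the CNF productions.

T0 → 0; T2 → 2; T1 → 1; S → 2; A → 1; B → 1; C → 2; S → T0 T0; S → C X0; X0 → T0 X1; X1 → T2 T1; A → T2 C; A → A B; B → B B; B → T1 X2; X2 → T0 B; C → C X3; X3 → T2 A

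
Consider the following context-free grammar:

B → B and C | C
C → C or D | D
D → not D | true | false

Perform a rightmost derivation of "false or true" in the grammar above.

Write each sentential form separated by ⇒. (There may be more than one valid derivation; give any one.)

B ⇒ C ⇒ C or D ⇒ C or true ⇒ D or true ⇒ false or true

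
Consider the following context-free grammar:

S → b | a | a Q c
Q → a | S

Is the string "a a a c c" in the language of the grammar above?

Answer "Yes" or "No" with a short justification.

Yes - a valid derivation exists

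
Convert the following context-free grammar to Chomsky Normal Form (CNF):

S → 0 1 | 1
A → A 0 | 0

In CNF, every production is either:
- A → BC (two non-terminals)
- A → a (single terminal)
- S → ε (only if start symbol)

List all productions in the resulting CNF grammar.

T0 → 0; T1 → 1; S → 1; A → 0; S → T0 T1; A → A T0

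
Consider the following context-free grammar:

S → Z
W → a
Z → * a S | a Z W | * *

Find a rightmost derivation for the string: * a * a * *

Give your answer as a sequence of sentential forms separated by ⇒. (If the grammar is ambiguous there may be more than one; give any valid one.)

S ⇒ Z ⇒ * a S ⇒ * a Z ⇒ * a * a S ⇒ * a * a Z ⇒ * a * a * *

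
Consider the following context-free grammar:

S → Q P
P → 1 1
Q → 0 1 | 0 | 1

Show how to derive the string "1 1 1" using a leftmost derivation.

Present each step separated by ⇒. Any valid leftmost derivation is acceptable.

S ⇒ Q P ⇒ 1 P ⇒ 1 1 1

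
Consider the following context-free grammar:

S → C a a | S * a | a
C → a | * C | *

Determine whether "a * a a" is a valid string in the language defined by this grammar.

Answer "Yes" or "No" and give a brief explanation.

No - no valid derivation exists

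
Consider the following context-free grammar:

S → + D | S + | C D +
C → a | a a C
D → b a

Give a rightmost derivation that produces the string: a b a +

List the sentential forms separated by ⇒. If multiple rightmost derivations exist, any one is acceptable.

S ⇒ C D + ⇒ C b a + ⇒ a b a +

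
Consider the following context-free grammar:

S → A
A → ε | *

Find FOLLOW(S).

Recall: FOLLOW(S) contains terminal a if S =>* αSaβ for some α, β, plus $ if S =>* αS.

We compute FOLLOW(S) using the standard algorithm.
FOLLOW(S) starts with {$}.
FIRST(A) = {*, ε}
FIRST(S) = {*, ε}
FOLLOW(A) = {$}
FOLLOW(S) = {$}
Therefore, FOLLOW(S) = {$}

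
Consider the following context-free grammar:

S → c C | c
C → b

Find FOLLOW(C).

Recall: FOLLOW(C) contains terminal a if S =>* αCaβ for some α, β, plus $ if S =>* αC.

We compute FOLLOW(C) using the standard algorithm.
FOLLOW(S) starts with {$}.
FIRST(C) = {b}
FIRST(S) = {c}
FOLLOW(C) = {$}
FOLLOW(S) = {$}
Therefore, FOLLOW(C) = {$}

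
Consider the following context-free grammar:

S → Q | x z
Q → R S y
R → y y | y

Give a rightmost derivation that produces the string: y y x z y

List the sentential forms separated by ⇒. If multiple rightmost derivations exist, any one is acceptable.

S ⇒ Q ⇒ R S y ⇒ R x z y ⇒ y y x z y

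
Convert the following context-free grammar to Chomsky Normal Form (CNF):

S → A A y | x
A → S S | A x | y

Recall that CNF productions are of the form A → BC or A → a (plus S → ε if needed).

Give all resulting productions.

TY → y; S → x; TX → x; A → y; S → A X0; X0 → A TY; A → S S; A → A TX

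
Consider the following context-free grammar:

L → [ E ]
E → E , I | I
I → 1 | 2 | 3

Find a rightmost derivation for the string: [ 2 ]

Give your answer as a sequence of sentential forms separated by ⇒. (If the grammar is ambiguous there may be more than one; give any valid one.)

L ⇒ [ E ] ⇒ [ I ] ⇒ [ 2 ]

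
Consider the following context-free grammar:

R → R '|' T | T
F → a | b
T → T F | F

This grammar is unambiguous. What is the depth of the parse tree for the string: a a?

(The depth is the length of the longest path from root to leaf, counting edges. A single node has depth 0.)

4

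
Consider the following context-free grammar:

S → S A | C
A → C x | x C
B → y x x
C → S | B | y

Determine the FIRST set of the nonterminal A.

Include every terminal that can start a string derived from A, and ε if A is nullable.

We compute FIRST(A) using the standard algorithm.
FIRST(A) = {x, y}
FIRST(B) = {y}
FIRST(C) = {y}
FIRST(S) = {y}
Therefore, FIRST(A) = {x, y}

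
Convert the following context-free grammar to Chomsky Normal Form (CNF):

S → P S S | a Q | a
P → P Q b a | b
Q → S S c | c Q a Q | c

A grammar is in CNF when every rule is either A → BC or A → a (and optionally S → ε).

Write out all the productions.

TA → a; S → a; TB → b; P → b; TC → c; Q → c; S → P X0; X0 → S S; S → TA Q; P → P X1; X1 → Q X2; X2 → TB TA; Q → S X3; X3 → S TC; Q → TC X4; X4 → Q X5; X5 → TA Q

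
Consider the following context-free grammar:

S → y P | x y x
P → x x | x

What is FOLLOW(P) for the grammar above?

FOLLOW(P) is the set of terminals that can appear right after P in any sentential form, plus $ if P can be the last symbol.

We compute FOLLOW(P) using the standard algorithm.
FOLLOW(S) starts with {$}.
FIRST(P) = {x}
FIRST(S) = {x, y}
FOLLOW(P) = {$}
FOLLOW(S) = {$}
Therefore, FOLLOW(P) = {$}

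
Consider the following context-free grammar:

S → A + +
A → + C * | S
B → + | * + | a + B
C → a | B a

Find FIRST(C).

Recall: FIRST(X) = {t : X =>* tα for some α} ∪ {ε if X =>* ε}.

We compute FIRST(C) using the standard algorithm.
FIRST(A) = {+}
FIRST(B) = {*, +, a}
FIRST(C) = {*, +, a}
FIRST(S) = {+}
Therefore, FIRST(C) = {*, +, a}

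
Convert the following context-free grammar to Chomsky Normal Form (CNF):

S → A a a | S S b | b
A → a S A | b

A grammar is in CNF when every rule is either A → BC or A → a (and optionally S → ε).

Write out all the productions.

TA → a; TB → b; S → b; A → b; S → A X0; X0 → TA TA; S → S X1; X1 → S TB; A → TA X2; X2 → S A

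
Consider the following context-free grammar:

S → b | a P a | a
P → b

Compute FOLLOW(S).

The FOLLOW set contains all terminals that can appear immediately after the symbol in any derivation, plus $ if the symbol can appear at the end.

We compute FOLLOW(S) using the standard algorithm.
FOLLOW(S) starts with {$}.
FIRST(P) = {b}
FIRST(S) = {a, b}
FOLLOW(P) = {a}
FOLLOW(S) = {$}
Therefore, FOLLOW(S) = {$}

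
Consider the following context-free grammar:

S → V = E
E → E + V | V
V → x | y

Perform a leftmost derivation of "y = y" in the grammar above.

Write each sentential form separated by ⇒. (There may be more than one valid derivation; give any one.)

S ⇒ V = E ⇒ y = E ⇒ y = V ⇒ y = y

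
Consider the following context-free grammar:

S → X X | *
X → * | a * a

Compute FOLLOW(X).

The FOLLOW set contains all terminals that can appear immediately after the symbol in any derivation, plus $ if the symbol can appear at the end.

We compute FOLLOW(X) using the standard algorithm.
FOLLOW(S) starts with {$}.
FIRST(S) = {*, a}
FIRST(X) = {*, a}
FOLLOW(S) = {$}
FOLLOW(X) = {$, *, a}
Therefore, FOLLOW(X) = {$, *, a}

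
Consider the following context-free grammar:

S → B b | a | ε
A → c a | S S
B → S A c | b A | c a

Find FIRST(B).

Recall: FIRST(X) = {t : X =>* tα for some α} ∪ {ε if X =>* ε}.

We compute FIRST(B) using the standard algorithm.
FIRST(A) = {a, b, c, ε}
FIRST(B) = {a, b, c}
FIRST(S) = {a, b, c, ε}
Therefore, FIRST(B) = {a, b, c}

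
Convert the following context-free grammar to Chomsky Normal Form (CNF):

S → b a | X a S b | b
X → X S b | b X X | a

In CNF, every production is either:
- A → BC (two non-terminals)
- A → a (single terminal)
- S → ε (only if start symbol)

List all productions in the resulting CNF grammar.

TB → b; TA → a; S → b; X → a; S → TB TA; S → X X0; X0 → TA X1; X1 → S TB; X → X X2; X2 → S TB; X → TB X3; X3 → X X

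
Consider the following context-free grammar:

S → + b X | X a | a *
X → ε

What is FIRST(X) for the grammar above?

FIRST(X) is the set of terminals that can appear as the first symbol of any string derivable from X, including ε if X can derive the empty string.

We compute FIRST(X) using the standard algorithm.
FIRST(S) = {+, a}
FIRST(X) = {ε}
Therefore, FIRST(X) = {ε}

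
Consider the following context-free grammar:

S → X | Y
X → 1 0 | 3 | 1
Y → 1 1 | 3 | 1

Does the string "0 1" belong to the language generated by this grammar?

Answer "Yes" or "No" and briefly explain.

No - no valid derivation exists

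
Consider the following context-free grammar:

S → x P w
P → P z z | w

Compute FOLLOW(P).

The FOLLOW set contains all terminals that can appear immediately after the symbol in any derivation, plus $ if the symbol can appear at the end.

We compute FOLLOW(P) using the standard algorithm.
FOLLOW(S) starts with {$}.
FIRST(P) = {w}
FIRST(S) = {x}
FOLLOW(P) = {w, z}
FOLLOW(S) = {$}
Therefore, FOLLOW(P) = {w, z}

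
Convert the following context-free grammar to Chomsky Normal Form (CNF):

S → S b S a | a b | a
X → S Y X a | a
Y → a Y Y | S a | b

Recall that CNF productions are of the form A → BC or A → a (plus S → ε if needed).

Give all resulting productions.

TB → b; TA → a; S → a; X → a; Y → b; S → S X0; X0 → TB X1; X1 → S TA; S → TA TB; X → S X2; X2 → Y X3; X3 → X TA; Y → TA X4; X4 → Y Y; Y → S TA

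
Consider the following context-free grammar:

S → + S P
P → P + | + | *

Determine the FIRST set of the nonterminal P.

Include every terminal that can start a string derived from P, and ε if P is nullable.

We compute FIRST(P) using the standard algorithm.
FIRST(P) = {*, +}
FIRST(S) = {+}
Therefore, FIRST(P) = {*, +}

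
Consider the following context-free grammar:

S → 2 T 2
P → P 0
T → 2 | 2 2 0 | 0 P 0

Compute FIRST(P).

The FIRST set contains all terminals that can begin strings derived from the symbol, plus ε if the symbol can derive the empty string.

We compute FIRST(P) using the standard algorithm.
FIRST(P) = {}
FIRST(S) = {2}
FIRST(T) = {0, 2}
Therefore, FIRST(P) = {}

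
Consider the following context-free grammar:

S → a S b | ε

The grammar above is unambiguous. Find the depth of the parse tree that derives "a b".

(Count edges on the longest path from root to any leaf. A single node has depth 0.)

2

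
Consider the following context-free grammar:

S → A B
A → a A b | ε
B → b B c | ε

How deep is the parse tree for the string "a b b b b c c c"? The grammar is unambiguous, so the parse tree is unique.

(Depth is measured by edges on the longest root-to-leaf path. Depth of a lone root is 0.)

5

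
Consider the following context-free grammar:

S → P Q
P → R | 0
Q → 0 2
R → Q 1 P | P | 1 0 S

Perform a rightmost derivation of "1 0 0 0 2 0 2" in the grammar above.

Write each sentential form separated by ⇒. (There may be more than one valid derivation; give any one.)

S ⇒ P Q ⇒ P 0 2 ⇒ R 0 2 ⇒ 1 0 S 0 2 ⇒ 1 0 P Q 0 2 ⇒ 1 0 P 0 2 0 2 ⇒ 1 0 0 0 2 0 2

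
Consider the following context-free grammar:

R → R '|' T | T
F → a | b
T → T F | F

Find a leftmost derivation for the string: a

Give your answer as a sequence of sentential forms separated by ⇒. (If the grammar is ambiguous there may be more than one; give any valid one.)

R ⇒ T ⇒ F ⇒ a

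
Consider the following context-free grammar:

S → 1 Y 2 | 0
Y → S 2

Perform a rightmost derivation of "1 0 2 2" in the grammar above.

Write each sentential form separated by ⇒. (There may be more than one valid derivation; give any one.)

S ⇒ 1 Y 2 ⇒ 1 S 2 2 ⇒ 1 0 2 2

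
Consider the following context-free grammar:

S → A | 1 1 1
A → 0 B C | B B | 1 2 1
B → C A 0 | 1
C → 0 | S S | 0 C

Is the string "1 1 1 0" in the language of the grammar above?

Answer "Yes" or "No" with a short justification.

No - no valid derivation exists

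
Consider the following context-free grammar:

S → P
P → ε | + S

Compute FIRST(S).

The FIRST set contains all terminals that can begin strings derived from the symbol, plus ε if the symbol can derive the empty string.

We compute FIRST(S) using the standard algorithm.
FIRST(P) = {+, ε}
FIRST(S) = {+, ε}
Therefore, FIRST(S) = {+, ε}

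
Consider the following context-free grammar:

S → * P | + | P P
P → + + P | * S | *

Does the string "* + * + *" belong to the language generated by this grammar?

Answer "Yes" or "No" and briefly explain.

No - no valid derivation exists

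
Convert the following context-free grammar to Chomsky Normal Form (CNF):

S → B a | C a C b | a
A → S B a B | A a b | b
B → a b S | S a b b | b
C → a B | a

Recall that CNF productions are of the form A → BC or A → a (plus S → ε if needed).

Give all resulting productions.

TA → a; TB → b; S → a; A → b; B → b; C → a; S → B TA; S → C X0; X0 → TA X1; X1 → C TB; A → S X2; X2 → B X3; X3 → TA B; A → A X4; X4 → TA TB; B → TA X5; X5 → TB S; B → S X6; X6 → TA X7; X7 → TB TB; C → TA B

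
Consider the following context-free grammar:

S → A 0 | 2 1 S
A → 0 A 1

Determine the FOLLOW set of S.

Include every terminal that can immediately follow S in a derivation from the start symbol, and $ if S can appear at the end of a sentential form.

We compute FOLLOW(S) using the standard algorithm.
FOLLOW(S) starts with {$}.
FIRST(A) = {0}
FIRST(S) = {0, 2}
FOLLOW(A) = {0, 1}
FOLLOW(S) = {$}
Therefore, FOLLOW(S) = {$}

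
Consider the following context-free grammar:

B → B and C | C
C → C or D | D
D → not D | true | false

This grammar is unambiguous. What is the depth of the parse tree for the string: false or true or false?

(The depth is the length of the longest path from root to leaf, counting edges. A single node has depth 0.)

5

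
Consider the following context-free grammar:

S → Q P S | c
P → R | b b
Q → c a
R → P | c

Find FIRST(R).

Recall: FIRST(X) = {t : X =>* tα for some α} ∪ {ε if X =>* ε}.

We compute FIRST(R) using the standard algorithm.
FIRST(P) = {b, c}
FIRST(Q) = {c}
FIRST(R) = {b, c}
FIRST(S) = {c}
Therefore, FIRST(R) = {b, c}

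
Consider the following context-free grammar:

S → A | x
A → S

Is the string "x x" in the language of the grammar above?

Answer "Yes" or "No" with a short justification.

No - no valid derivation exists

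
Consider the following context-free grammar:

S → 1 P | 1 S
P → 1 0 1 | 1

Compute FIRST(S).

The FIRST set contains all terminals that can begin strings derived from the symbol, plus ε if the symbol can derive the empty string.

We compute FIRST(S) using the standard algorithm.
FIRST(P) = {1}
FIRST(S) = {1}
Therefore, FIRST(S) = {1}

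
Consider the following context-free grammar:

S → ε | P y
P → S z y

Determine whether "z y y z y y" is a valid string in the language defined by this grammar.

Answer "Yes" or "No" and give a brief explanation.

Yes - a valid derivation exists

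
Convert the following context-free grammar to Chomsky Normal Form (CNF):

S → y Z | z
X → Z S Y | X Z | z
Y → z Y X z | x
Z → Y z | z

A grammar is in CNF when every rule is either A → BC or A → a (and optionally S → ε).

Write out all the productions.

TY → y; S → z; X → z; TZ → z; Y → x; Z → z; S → TY Z; X → Z X0; X0 → S Y; X → X Z; Y → TZ X1; X1 → Y X2; X2 → X TZ; Z → Y TZ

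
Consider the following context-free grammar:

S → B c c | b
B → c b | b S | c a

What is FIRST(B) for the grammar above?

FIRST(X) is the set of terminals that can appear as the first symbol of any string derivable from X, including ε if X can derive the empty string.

We compute FIRST(B) using the standard algorithm.
FIRST(B) = {b, c}
FIRST(S) = {b, c}
Therefore, FIRST(B) = {b, c}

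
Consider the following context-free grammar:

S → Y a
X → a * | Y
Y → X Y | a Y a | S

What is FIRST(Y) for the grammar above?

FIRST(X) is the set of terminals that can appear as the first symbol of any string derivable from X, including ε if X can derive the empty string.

We compute FIRST(Y) using the standard algorithm.
FIRST(S) = {a}
FIRST(X) = {a}
FIRST(Y) = {a}
Therefore, FIRST(Y) = {a}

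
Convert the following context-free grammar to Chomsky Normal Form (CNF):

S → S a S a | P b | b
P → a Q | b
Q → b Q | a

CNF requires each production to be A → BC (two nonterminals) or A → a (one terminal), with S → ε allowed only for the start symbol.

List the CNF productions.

TA → a; TB → b; S → b; P → b; Q → a; S → S X0; X0 → TA X1; X1 → S TA; S → P TB; P → TA Q; Q → TB Q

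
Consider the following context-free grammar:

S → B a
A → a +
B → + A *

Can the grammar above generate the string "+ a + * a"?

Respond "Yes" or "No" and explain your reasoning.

Yes - a valid derivation exists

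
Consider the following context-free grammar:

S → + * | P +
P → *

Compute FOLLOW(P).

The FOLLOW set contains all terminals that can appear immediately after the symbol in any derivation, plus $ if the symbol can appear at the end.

We compute FOLLOW(P) using the standard algorithm.
FOLLOW(S) starts with {$}.
FIRST(P) = {*}
FIRST(S) = {*, +}
FOLLOW(P) = {+}
FOLLOW(S) = {$}
Therefore, FOLLOW(P) = {+}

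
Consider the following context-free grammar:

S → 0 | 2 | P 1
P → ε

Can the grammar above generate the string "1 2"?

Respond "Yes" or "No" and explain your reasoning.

No - no valid derivation exists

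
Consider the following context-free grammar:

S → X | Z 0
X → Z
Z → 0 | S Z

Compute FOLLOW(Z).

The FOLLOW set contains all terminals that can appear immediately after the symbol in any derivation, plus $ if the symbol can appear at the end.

We compute FOLLOW(Z) using the standard algorithm.
FOLLOW(S) starts with {$}.
FIRST(S) = {0}
FIRST(X) = {0}
FIRST(Z) = {0}
FOLLOW(S) = {$, 0}
FOLLOW(X) = {$, 0}
FOLLOW(Z) = {$, 0}
Therefore, FOLLOW(Z) = {$, 0}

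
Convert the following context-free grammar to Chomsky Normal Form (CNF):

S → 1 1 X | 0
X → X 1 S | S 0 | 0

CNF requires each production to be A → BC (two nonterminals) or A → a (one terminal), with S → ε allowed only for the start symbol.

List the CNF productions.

T1 → 1; S → 0; T0 → 0; X → 0; S → T1 X0; X0 → T1 X; X → X X1; X1 → T1 S; X → S T0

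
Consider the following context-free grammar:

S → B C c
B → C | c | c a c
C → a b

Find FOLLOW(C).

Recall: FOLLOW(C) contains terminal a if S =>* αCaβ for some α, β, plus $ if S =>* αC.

We compute FOLLOW(C) using the standard algorithm.
FOLLOW(S) starts with {$}.
FIRST(B) = {a, c}
FIRST(C) = {a}
FIRST(S) = {a, c}
FOLLOW(B) = {a}
FOLLOW(C) = {a, c}
FOLLOW(S) = {$}
Therefore, FOLLOW(C) = {a, c}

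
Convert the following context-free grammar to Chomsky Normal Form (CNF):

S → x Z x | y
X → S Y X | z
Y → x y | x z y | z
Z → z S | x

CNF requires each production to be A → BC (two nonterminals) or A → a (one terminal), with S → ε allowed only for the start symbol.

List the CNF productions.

TX → x; S → y; X → z; TY → y; TZ → z; Y → z; Z → x; S → TX X0; X0 → Z TX; X → S X1; X1 → Y X; Y → TX TY; Y → TX X2; X2 → TZ TY; Z → TZ S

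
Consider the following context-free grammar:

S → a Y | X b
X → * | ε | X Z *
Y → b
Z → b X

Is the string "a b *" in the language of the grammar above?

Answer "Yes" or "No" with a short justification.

No - no valid derivation exists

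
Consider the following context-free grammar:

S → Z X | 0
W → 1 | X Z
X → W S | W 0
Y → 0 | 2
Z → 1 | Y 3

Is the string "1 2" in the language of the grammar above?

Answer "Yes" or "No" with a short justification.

No - no valid derivation exists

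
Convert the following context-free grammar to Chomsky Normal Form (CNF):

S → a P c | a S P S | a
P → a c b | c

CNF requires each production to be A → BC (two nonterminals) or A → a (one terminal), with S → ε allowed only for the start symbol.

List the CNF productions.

TA → a; TC → c; S → a; TB → b; P → c; S → TA X0; X0 → P TC; S → TA X1; X1 → S X2; X2 → P S; P → TA X3; X3 → TC TB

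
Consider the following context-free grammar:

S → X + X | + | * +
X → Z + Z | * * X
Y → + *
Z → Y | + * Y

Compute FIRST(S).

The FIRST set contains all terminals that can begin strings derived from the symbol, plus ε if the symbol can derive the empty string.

We compute FIRST(S) using the standard algorithm.
FIRST(S) = {*, +}
FIRST(X) = {*, +}
FIRST(Y) = {+}
FIRST(Z) = {+}
Therefore, FIRST(S) = {*, +}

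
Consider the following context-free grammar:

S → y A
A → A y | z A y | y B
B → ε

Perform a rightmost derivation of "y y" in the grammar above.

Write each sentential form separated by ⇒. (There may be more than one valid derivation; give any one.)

S ⇒ y A ⇒ y y B ⇒ y y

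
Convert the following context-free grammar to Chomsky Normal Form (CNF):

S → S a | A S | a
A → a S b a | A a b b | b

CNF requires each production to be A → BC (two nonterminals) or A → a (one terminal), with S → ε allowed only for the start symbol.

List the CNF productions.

TA → a; S → a; TB → b; A → b; S → S TA; S → A S; A → TA X0; X0 → S X1; X1 → TB TA; A → A X2; X2 → TA X3; X3 → TB TB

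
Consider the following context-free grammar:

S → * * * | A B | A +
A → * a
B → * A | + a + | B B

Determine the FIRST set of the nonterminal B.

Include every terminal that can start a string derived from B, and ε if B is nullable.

We compute FIRST(B) using the standard algorithm.
FIRST(A) = {*}
FIRST(B) = {*, +}
FIRST(S) = {*}
Therefore, FIRST(B) = {*, +}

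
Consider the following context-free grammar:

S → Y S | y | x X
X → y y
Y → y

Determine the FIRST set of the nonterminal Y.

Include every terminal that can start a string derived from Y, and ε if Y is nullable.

We compute FIRST(Y) using the standard algorithm.
FIRST(S) = {x, y}
FIRST(X) = {y}
FIRST(Y) = {y}
Therefore, FIRST(Y) = {y}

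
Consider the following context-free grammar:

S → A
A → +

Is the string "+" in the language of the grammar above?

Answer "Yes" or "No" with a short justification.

Yes - a valid derivation exists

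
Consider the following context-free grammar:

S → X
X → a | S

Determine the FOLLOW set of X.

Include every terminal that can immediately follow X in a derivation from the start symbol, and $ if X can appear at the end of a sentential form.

We compute FOLLOW(X) using the standard algorithm.
FOLLOW(S) starts with {$}.
FIRST(S) = {a}
FIRST(X) = {a}
FOLLOW(S) = {$}
FOLLOW(X) = {$}
Therefore, FOLLOW(X) = {$}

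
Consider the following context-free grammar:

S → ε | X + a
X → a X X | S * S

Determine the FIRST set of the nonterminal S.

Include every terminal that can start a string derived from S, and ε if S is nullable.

We compute FIRST(S) using the standard algorithm.
FIRST(S) = {*, a, ε}
FIRST(X) = {*, a}
Therefore, FIRST(S) = {*, a, ε}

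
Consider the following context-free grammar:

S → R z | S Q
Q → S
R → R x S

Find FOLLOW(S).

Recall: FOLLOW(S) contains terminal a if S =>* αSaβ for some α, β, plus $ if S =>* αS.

We compute FOLLOW(S) using the standard algorithm.
FOLLOW(S) starts with {$}.
FIRST(Q) = {}
FIRST(R) = {}
FIRST(S) = {}
FOLLOW(Q) = {$, x, z}
FOLLOW(R) = {x, z}
FOLLOW(S) = {$, x, z}
Therefore, FOLLOW(S) = {$, x, z}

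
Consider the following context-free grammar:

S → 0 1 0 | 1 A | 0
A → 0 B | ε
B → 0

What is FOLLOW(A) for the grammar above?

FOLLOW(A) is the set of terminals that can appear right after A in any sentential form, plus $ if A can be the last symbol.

We compute FOLLOW(A) using the standard algorithm.
FOLLOW(S) starts with {$}.
FIRST(A) = {0, ε}
FIRST(B) = {0}
FIRST(S) = {0, 1}
FOLLOW(A) = {$}
FOLLOW(B) = {$}
FOLLOW(S) = {$}
Therefore, FOLLOW(A) = {$}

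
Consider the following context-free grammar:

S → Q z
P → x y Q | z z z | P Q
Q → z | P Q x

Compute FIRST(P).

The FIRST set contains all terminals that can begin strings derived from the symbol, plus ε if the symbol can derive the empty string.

We compute FIRST(P) using the standard algorithm.
FIRST(P) = {x, z}
FIRST(Q) = {x, z}
FIRST(S) = {x, z}
Therefore, FIRST(P) = {x, z}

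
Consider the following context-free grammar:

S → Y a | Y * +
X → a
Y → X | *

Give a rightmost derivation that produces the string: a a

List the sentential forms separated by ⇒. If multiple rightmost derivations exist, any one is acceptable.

S ⇒ Y a ⇒ X a ⇒ a a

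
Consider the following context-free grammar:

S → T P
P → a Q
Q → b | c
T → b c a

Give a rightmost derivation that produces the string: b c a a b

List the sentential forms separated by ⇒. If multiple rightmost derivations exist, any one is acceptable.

S ⇒ T P ⇒ T a Q ⇒ T a b ⇒ b c a a b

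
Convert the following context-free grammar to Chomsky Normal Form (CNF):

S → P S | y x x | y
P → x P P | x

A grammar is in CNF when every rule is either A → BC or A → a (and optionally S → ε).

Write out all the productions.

TY → y; TX → x; S → y; P → x; S → P S; S → TY X0; X0 → TX TX; P → TX X1; X1 → P P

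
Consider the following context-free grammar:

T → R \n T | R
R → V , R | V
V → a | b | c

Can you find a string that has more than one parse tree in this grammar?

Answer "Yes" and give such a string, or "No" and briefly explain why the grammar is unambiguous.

No - the grammar is unambiguous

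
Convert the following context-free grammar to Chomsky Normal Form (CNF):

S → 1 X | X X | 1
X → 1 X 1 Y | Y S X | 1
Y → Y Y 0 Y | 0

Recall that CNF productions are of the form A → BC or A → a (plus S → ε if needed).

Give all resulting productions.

T1 → 1; S → 1; X → 1; T0 → 0; Y → 0; S → T1 X; S → X X; X → T1 X0; X0 → X X1; X1 → T1 Y; X → Y X2; X2 → S X; Y → Y X3; X3 → Y X4; X4 → T0 Y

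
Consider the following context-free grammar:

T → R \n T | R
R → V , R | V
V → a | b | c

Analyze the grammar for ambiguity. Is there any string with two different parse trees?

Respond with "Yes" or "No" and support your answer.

No - the grammar is unambiguous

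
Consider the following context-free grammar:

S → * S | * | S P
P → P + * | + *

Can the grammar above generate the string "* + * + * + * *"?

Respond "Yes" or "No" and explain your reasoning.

No - no valid derivation exists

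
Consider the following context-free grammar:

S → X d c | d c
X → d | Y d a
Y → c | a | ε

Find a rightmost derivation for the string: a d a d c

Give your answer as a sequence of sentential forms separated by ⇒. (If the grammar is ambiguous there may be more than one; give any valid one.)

S ⇒ X d c ⇒ Y d a d c ⇒ a d a d c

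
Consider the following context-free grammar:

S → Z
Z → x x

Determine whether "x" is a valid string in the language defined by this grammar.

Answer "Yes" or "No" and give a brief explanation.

No - no valid derivation exists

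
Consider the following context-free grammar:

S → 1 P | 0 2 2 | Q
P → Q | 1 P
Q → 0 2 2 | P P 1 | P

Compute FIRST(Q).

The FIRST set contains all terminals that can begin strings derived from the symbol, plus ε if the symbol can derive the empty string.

We compute FIRST(Q) using the standard algorithm.
FIRST(P) = {0, 1}
FIRST(Q) = {0, 1}
FIRST(S) = {0, 1}
Therefore, FIRST(Q) = {0, 1}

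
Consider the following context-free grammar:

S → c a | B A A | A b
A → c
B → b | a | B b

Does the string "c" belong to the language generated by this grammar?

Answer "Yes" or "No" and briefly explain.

No - no valid derivation exists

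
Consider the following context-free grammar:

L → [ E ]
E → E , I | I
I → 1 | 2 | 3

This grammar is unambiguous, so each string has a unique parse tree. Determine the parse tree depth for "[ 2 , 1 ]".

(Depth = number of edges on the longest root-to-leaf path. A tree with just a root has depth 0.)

4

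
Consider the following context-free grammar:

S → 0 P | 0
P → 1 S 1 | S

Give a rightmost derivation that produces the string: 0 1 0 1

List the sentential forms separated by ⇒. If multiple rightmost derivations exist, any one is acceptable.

S ⇒ 0 P ⇒ 0 1 S 1 ⇒ 0 1 0 1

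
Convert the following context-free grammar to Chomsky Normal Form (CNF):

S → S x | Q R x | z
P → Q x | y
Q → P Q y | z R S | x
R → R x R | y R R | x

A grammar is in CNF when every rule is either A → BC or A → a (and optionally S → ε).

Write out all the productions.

TX → x; S → z; P → y; TY → y; TZ → z; Q → x; R → x; S → S TX; S → Q X0; X0 → R TX; P → Q TX; Q → P X1; X1 → Q TY; Q → TZ X2; X2 → R S; R → R X3; X3 → TX R; R → TY X4; X4 → R R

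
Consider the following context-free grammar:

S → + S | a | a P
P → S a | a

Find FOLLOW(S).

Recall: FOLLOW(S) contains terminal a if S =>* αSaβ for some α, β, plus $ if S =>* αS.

We compute FOLLOW(S) using the standard algorithm.
FOLLOW(S) starts with {$}.
FIRST(P) = {+, a}
FIRST(S) = {+, a}
FOLLOW(P) = {$, a}
FOLLOW(S) = {$, a}
Therefore, FOLLOW(S) = {$, a}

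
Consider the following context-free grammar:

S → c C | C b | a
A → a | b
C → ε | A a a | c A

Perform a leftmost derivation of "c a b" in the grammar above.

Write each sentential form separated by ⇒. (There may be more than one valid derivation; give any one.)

S ⇒ C b ⇒ c A b ⇒ c a b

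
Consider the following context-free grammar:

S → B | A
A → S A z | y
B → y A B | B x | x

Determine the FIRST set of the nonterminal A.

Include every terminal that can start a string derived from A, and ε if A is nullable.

We compute FIRST(A) using the standard algorithm.
FIRST(A) = {x, y}
FIRST(B) = {x, y}
FIRST(S) = {x, y}
Therefore, FIRST(A) = {x, y}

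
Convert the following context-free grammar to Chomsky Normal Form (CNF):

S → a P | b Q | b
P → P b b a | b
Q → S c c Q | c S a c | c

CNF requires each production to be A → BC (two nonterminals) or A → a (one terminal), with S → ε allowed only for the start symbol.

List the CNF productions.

TA → a; TB → b; S → b; P → b; TC → c; Q → c; S → TA P; S → TB Q; P → P X0; X0 → TB X1; X1 → TB TA; Q → S X2; X2 → TC X3; X3 → TC Q; Q → TC X4; X4 → S X5; X5 → TA TC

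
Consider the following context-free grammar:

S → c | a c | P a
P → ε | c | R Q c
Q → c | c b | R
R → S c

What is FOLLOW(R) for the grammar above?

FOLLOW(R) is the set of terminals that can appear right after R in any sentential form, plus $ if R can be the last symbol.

We compute FOLLOW(R) using the standard algorithm.
FOLLOW(S) starts with {$}.
FIRST(P) = {a, c, ε}
FIRST(Q) = {a, c}
FIRST(R) = {a, c}
FIRST(S) = {a, c}
FOLLOW(P) = {a}
FOLLOW(Q) = {c}
FOLLOW(R) = {a, c}
FOLLOW(S) = {$, c}
Therefore, FOLLOW(R) = {a, c}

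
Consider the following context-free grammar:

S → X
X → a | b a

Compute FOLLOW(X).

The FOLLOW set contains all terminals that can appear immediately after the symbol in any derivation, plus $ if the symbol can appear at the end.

We compute FOLLOW(X) using the standard algorithm.
FOLLOW(S) starts with {$}.
FIRST(S) = {a, b}
FIRST(X) = {a, b}
FOLLOW(S) = {$}
FOLLOW(X) = {$}
Therefore, FOLLOW(X) = {$}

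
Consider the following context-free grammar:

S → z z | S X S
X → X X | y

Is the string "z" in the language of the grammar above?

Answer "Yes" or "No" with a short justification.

No - no valid derivation exists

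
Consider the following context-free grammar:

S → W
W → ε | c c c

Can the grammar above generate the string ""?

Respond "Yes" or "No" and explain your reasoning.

Yes - a valid derivation exists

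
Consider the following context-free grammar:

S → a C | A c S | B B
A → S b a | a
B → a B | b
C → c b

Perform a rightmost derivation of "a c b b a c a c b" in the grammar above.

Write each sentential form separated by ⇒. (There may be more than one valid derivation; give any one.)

S ⇒ A c S ⇒ A c a C ⇒ A c a c b ⇒ S b a c a c b ⇒ a C b a c a c b ⇒ a c b b a c a c b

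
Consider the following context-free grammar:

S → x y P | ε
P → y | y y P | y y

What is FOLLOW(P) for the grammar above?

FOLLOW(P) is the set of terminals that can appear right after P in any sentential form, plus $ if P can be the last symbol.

We compute FOLLOW(P) using the standard algorithm.
FOLLOW(S) starts with {$}.
FIRST(P) = {y}
FIRST(S) = {x, ε}
FOLLOW(P) = {$}
FOLLOW(S) = {$}
Therefore, FOLLOW(P) = {$}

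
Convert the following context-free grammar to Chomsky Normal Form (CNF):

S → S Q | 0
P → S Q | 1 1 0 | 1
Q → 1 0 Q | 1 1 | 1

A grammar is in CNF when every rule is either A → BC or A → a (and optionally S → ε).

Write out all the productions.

S → 0; T1 → 1; T0 → 0; P → 1; Q → 1; S → S Q; P → S Q; P → T1 X0; X0 → T1 T0; Q → T1 X1; X1 → T0 Q; Q → T1 T1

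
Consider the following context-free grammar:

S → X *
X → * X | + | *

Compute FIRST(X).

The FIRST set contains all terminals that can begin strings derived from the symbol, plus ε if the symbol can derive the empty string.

We compute FIRST(X) using the standard algorithm.
FIRST(S) = {*, +}
FIRST(X) = {*, +}
Therefore, FIRST(X) = {*, +}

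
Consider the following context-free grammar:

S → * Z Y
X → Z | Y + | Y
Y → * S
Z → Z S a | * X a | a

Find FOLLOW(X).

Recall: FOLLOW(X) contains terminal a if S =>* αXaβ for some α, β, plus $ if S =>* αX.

We compute FOLLOW(X) using the standard algorithm.
FOLLOW(S) starts with {$}.
FIRST(S) = {*}
FIRST(X) = {*, a}
FIRST(Y) = {*}
FIRST(Z) = {*, a}
FOLLOW(S) = {$, +, a}
FOLLOW(X) = {a}
FOLLOW(Y) = {$, +, a}
FOLLOW(Z) = {*, a}
Therefore, FOLLOW(X) = {a}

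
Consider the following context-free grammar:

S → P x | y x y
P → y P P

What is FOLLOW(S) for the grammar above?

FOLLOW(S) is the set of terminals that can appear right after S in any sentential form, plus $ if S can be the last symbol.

We compute FOLLOW(S) using the standard algorithm.
FOLLOW(S) starts with {$}.
FIRST(P) = {y}
FIRST(S) = {y}
FOLLOW(P) = {x, y}
FOLLOW(S) = {$}
Therefore, FOLLOW(S) = {$}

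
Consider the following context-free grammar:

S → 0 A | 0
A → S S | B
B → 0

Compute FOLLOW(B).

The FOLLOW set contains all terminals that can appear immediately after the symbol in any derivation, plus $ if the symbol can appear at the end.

We compute FOLLOW(B) using the standard algorithm.
FOLLOW(S) starts with {$}.
FIRST(A) = {0}
FIRST(B) = {0}
FIRST(S) = {0}
FOLLOW(A) = {$, 0}
FOLLOW(B) = {$, 0}
FOLLOW(S) = {$, 0}
Therefore, FOLLOW(B) = {$, 0}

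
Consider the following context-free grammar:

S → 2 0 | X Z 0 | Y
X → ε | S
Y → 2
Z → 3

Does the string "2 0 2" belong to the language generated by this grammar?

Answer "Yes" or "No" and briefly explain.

No - no valid derivation exists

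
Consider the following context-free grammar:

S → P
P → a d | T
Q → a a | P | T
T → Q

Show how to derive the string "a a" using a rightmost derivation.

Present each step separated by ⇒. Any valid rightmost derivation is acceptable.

S ⇒ P ⇒ T ⇒ Q ⇒ a a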